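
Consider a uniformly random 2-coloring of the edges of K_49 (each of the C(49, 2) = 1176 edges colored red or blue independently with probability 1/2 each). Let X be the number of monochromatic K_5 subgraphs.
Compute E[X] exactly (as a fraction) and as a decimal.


Let X = Σ_S X_S over the C(49, 5) = 1906884 subsets S of size 5, where X_S = 1 if the K_5 on S is monochromatic.
For a fixed S, the K_5 on S has C(5, 2) = 10 edges. P[all 10 edges red] = (1/2)^10, and likewise for blue, so P[monochromatic] = 2·(1/2)^10 = 2^{1 − 10} = 1/512.
Summing: E[X] = C(49, 5) · 2^{1 − 10} = 1906884 · 1/512 = 476721/128.
Numerically: E[X] ≈ 3724.38281.

E[X] = C(49,5)·2^(1−C(5,2)) = 476721/128 ≈ 3724.38281.


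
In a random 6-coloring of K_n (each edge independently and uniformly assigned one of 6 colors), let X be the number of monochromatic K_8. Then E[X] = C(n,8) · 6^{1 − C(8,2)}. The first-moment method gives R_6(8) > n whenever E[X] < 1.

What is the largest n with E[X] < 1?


We need C(n, 8) · 6^{1 − 28} < 1, i.e. C(n, 8) < 6^{28 − 1} = 1023490369077469249536.
Check values of n near the boundary:
  n = 1593: C(1593, 8) = 1010555394551193970323; 1010555394551193970323 < 1023490369077469249536? YES
  n = 1594: C(1594, 8) = 1015652773590544255167; 1015652773590544255167 < 1023490369077469249536? YES
  n = 1595: C(1595, 8) = 1020772636343363633895; 1020772636343363633895 < 1023490369077469249536? YES
  n = 1596: C(1596, 8) = 1025915067760710553965; 1025915067760710553965 < 1023490369077469249536? NO
  n = 1597: C(1597, 8) = 1031080153060953275445; 1031080153060953275445 < 1023490369077469249536? NO
  n = 1598: C(1598, 8) = 1036267977730442348529; 1036267977730442348529 < 1023490369077469249536? NO
The largest n with C(n, 8) < 1023490369077469249536 is n = 1595 (where E[X] = 113419181815929292655/113721152119718805504 ≈ 0.9973). Hence R_6(8) > 1595, i.e. R_6(8) ≥ 1596.

Largest n = 1595; hence R_6(8) > 1595.


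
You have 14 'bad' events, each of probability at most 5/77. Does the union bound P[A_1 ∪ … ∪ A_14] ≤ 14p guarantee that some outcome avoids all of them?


Union bound: P[∪_{i=1}^{14} A_i] ≤ Σ_i P[A_i] ≤ 14·p = 14·(5/77) = 10/11.
Numerically: 10/11 ≈ 0.909.
Is 10/11 < 1? YES.
Since P[∪ A_i] ≤ 10/11 < 1, the complement has P[∩ A_i^c] ≥ 1 − 10/11 = 1/11 > 0, so some outcome avoids every A_i.

14·p = 10/11 ≈ 0.909; existence CERTIFIED by the union bound.


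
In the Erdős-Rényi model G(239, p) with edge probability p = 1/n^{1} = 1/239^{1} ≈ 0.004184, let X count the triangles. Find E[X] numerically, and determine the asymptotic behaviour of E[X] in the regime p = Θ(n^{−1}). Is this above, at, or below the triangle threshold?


Number of potential triangles: C(239, 3) = 2246839.
Each occurs with probability p³ ≈ (0.004184)³ ≈ 7.324978e-08.
By linearity: E[X] = C(239, 3)·p³ ≈ 2246839 · 7.324978e-08 ≈ 0.1646.
Here α = 1, so p = 1/n is exactly at the triangle threshold p ~ 1/n. Asymptotically E[X] → c³/6 = 1³/6 = 1/6 ≈ 0.1667, a bounded constant. In this regime the triangle count is asymptotically Poisson(c³/6).

E[X] ≈ 0.1646; in regime p = Θ(1/n^{1}) E[X] stays bounded (at the triangle threshold p ~ 1/n).


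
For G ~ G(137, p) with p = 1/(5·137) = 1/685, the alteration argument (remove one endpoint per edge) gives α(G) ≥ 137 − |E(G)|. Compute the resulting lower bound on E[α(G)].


E[|E(G)|] = C(137, 2)·p = 9316 · (1/685) = 68/5.
E[α(G)] ≥ n − E[|E(G)|] = 137 − 68/5 = 617/5.
Numerically: ≈ 123.400000.
(This is only a lower bound; the true E[α(G)] may be larger.)

E[α(G)] ≥ 617/5 ≈ 123.400000.


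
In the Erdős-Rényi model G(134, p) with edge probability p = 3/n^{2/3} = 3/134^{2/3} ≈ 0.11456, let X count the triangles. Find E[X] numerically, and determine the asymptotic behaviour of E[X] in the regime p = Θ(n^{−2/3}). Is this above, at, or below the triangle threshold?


Number of potential triangles: C(134, 3) = 392084.
Each occurs with probability p³ ≈ (0.11456)³ ≈ 1.5036757e-03.
By linearity: E[X] = C(134, 3)·p³ ≈ 392084 · 1.5036757e-03 ≈ 589.56716.
Since α = 2/3 < 1, p = c/n^{2/3} ≫ 1/n is above the triangle threshold p ~ 1/n. Asymptotically E[X] ~ (c³/6)·n^{3(1−α)} = (3³/6)·n^{1} → ∞; triangles are abundant w.h.p.

E[X] ≈ 589.56716; in regime p = Θ(1/n^{2/3}) E[X] diverges (above the triangle threshold p ~ 1/n).


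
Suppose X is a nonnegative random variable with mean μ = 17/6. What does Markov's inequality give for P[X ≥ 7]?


μ = E[X] = 17/6, a = 7.
Markov: P[X ≥ 7] ≤ μ/a = (17/6)/7 = 17/42.
Numerically: ≈ 0.4048.
(Since a = 7 > μ = 2.8333, the bound 17/42 is < 1 and informative.)

P[X ≥ 7] ≤ 17/42 ≈ 0.4048.


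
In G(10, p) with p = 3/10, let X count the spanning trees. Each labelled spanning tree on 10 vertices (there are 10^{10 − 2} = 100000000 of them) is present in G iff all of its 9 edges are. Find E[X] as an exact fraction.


K_10 has 10^{10 − 2} = 100000000 labelled spanning trees.
For each such spanning tree H, let X_H = 1 if all 9 edges of H are present in G. Then P[X_H = 1] = p^{9} = (3/10)^{9} = 19683/1000000000.
By linearity of expectation: E[X] = Σ_H E[X_H] = 100000000 · p^{9} = 100000000 · 19683/1000000000 = 19683/10.
Numerically: E[X] ≈ 1968.3.

E[X] = 100000000 · (3/10)^{9} = 19683/10 ≈ 1968.3.


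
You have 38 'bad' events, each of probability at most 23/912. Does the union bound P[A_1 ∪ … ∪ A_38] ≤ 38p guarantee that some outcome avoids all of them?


Union bound: P[∪_{i=1}^{38} A_i] ≤ Σ_i P[A_i] ≤ 38·p = 38·(23/912) = 23/24.
Numerically: 23/24 ≈ 0.958333.
Is 23/24 < 1? YES.
Since P[∪ A_i] ≤ 23/24 < 1, the complement has P[∩ A_i^c] ≥ 1 − 23/24 = 1/24 > 0, so some outcome avoids every A_i.

38·p = 23/24 ≈ 0.958333; existence CERTIFIED by the union bound.


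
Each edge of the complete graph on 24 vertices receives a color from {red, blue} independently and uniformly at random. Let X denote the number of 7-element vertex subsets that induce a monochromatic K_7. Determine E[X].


Let X = Σ_S X_S over the C(24, 7) = 346104 subsets S of size 7, where X_S = 1 if the K_7 on S is monochromatic.
For a fixed S, the K_7 on S has C(7, 2) = 21 edges. P[all 21 edges red] = (1/2)^21, and likewise for blue, so P[monochromatic] = 2·(1/2)^21 = 2^{1 − 21} = 1/1048576.
By linearity: E[X] = C(24, 7) · 2^{1 − 21} = 346104 · 1/1048576 = 43263/131072.
Numerically: E[X] ≈ 0.330.

E[X] = C(24,7)·2^(1−C(7,2)) = 43263/131072 ≈ 0.330.


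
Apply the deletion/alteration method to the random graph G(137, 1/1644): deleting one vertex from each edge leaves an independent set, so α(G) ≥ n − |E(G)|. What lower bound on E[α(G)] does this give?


E[|E(G)|] = C(137, 2)·p = 9316 · (1/1644) = 17/3.
E[α(G)] ≥ n − E[|E(G)|] = 137 − 17/3 = 394/3.
Numerically: ≈ 131.33333.
(This is only a lower bound; the true E[α(G)] may be larger.)

E[α(G)] ≥ 394/3 ≈ 131.33333.


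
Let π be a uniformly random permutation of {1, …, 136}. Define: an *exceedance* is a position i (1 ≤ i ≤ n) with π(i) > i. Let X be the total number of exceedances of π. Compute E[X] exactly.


Write X = Σ_{i=1}^{136} X_i, where X_i = 1_{π(i) > i}.
For each fixed i, π(i) is uniform over {1, …, 136} (marginal of a uniform permutation), so P[π(i) > i] = (n − i)/n. Summing: Σ_{i=1}^{136} (n − i)/n = (0 + 1 + … + 135)/136 = 136(136 − 1)/(2·136) = (136 − 1)/2.
Hence E[X] = Σ_{i=1}^{136} (136 − i)/136 = 135/2 ≈ 67.50000.

E[X] = 135/2 = 67.50000.


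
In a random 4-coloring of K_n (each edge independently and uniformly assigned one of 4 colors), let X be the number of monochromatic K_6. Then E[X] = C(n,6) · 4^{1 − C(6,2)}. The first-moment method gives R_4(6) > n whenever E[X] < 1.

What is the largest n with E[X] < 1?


We need C(n, 6) · 4^{1 − 15} < 1, i.e. C(n, 6) < 4^{15 − 1} = 268435456.
Check values of n near the boundary:
  n = 72: C(72, 6) = 156238908; 156238908 < 268435456? YES
  n = 73: C(73, 6) = 170230452; 170230452 < 268435456? YES
  n = 74: C(74, 6) = 185250786; 185250786 < 268435456? YES
  n = 75: C(75, 6) = 201359550; 201359550 < 268435456? YES
  n = 76: C(76, 6) = 218618940; 218618940 < 268435456? YES
  n = 77: C(77, 6) = 237093780; 237093780 < 268435456? YES
  n = 78: C(78, 6) = 256851595; 256851595 < 268435456? YES
  n = 79: C(79, 6) = 277962685; 277962685 < 268435456? NO
  n = 80: C(80, 6) = 300500200; 300500200 < 268435456? NO
The largest n with C(n, 6) < 268435456 is n = 78 (where E[X] = 256851595/268435456 ≈ 0.956847). Hence R_4(6) > 78, i.e. R_4(6) ≥ 79.

Largest n = 78; hence R_4(6) > 78.


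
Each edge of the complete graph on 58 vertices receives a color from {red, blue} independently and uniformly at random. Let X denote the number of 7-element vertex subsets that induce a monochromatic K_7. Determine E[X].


Let X = Σ_S X_S over the C(58, 7) = 300674088 subsets S of size 7, where X_S = 1 if the K_7 on S is monochromatic.
For a fixed S, the K_7 on S has C(7, 2) = 21 edges. P[all 21 edges red] = (1/2)^21, and likewise for blue, so P[monochromatic] = 2·(1/2)^21 = 2^{1 − 21} = 1/1048576.
By linearity of expectation: E[X] = C(58, 7) · 2^{1 − 21} = 300674088 · 1/1048576 = 37584261/131072.
Numerically: E[X] ≈ 286.745.

E[X] = C(58,7)·2^(1−C(7,2)) = 37584261/131072 ≈ 286.745.


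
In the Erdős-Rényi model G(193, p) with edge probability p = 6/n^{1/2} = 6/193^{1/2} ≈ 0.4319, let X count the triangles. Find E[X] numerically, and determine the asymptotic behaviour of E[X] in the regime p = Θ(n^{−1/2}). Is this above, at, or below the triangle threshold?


Number of potential triangles: C(193, 3) = 1179616.
Each occurs with probability p³ ≈ (0.4319)³ ≈ 8.055969e-02.
By linearity: E[X] = C(193, 3)·p³ ≈ 1179616 · 8.055969e-02 ≈ 95029.4996.
Since α = 1/2 < 1, p = c/n^{1/2} ≫ 1/n is above the triangle threshold p ~ 1/n. Asymptotically E[X] ~ (c³/6)·n^{3(1−α)} = (6³/6)·n^{1.5} → ∞; triangles are abundant w.h.p.

E[X] ≈ 95029.4996; in regime p = Θ(1/n^{1/2}) E[X] diverges (above the triangle threshold p ~ 1/n).


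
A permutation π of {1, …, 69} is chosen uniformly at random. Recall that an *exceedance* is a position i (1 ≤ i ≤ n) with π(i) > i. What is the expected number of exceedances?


Write X = Σ_{i=1}^{69} X_i, where X_i = 1_{π(i) > i}.
For each fixed i, π(i) is uniform over {1, …, 69} (marginal of a uniform permutation), so P[π(i) > i] = (n − i)/n. Summing: Σ_{i=1}^{69} (n − i)/n = (0 + 1 + … + 68)/69 = 69(69 − 1)/(2·69) = (69 − 1)/2.
Hence E[X] = Σ_{i=1}^{69} (69 − i)/69 = 34 ≈ 34.000.

E[X] = 34 = 34.000.


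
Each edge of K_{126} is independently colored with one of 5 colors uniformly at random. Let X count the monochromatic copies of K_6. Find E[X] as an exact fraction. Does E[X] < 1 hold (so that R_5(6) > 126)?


E[X] = C(126, 6) · 5^{1 − 15} = 4925156775 · 5^{−14} = 4925156775/6103515625.
As a reduced fraction: E[X] = 197006271/244140625 ≈ 0.8069.
Is E[X] < 1? YES.
Since E[X] < 1, there exists a 5-coloring of K_{126} with no monochromatic K_6; hence R_5(6) > 126.

E[X] = 197006271/244140625 ≈ 0.8069; E[X] < 1, so R_5(6) > 126.


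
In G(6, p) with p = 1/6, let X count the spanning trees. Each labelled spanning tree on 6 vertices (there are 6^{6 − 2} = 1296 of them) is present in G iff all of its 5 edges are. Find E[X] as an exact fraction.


K_6 has 6^{6 − 2} = 1296 labelled spanning trees.
For each such spanning tree H, let X_H = 1 if all 5 edges of H are present in G. Then P[X_H = 1] = p^{5} = (1/6)^{5} = 1/7776.
By linearity: E[X] = Σ_H E[X_H] = 1296 · p^{5} = 1296 · 1/7776 = 1/6.
Numerically: E[X] ≈ 0.1667.

E[X] = 1296 · (1/6)^{5} = 1/6 ≈ 0.1667.


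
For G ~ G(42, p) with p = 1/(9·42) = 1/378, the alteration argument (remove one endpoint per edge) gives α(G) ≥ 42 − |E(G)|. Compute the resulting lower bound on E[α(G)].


E[|E(G)|] = C(42, 2)·p = 861 · (1/378) = 41/18.
E[α(G)] ≥ n − E[|E(G)|] = 42 − 41/18 = 715/18.
Numerically: ≈ 39.7222.
(This is only a lower bound; the true E[α(G)] may be larger.)

E[α(G)] ≥ 715/18 ≈ 39.7222.


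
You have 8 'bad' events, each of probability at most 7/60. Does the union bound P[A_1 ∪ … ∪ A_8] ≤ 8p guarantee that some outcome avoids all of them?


Union bound: P[∪_{i=1}^{8} A_i] ≤ Σ_i P[A_i] ≤ 8·p = 8·(7/60) = 14/15.
Numerically: 14/15 ≈ 0.9333333.
Is 14/15 < 1? YES.
Since P[∪ A_i] ≤ 14/15 < 1, the complement has P[∩ A_i^c] ≥ 1 − 14/15 = 1/15 > 0, so some outcome avoids every A_i.

8·p = 14/15 ≈ 0.9333333; existence CERTIFIED by the union bound.


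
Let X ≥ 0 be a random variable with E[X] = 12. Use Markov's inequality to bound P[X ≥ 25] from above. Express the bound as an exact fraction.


μ = E[X] = 12, a = 25.
Markov: P[X ≥ 25] ≤ μ/a = (12)/25 = 12/25.
Numerically: ≈ 0.4800.
(Since a = 25 > μ = 12.0000, the bound 12/25 is < 1 and informative.)

P[X ≥ 25] ≤ 12/25 ≈ 0.4800.


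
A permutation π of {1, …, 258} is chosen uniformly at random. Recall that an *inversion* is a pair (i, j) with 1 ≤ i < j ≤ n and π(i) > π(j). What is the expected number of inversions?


Write X = Σ X_I over the C(258, 2) = 33153 pairs i < j, with X_I the indicator of one inversion.
There are 33153 indicators.
For each fixed pair i < j, the values π(i) and π(j) are two distinct elements of {1, …, 258} in uniformly random order; by symmetry P[π(i) > π(j)] = 1/2.
By linearity: E[X] = 33153 · (1/2) = C(258, 2) · (1/2) = 33153/2 = 33153/2 ≈ 16576.500000.

E[X] = 33153/2 = 16576.500000.


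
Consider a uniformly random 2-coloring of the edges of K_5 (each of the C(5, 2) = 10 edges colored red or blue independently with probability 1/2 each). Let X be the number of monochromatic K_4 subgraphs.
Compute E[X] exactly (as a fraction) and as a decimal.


Let X = Σ_S X_S over the C(5, 4) = 5 subsets S of size 4, where X_S = 1 if the K_4 on S is monochromatic.
For a fixed S, the K_4 on S has C(4, 2) = 6 edges. P[all 6 edges red] = (1/2)^6, and likewise for blue, so P[monochromatic] = 2·(1/2)^6 = 2^{1 − 6} = 1/32.
By linearity: E[X] = C(5, 4) · 2^{1 − 6} = 5 · 1/32 = 5/32.
Numerically: E[X] ≈ 0.156.

E[X] = C(5,4)·2^(1−C(4,2)) = 5/32 ≈ 0.156.


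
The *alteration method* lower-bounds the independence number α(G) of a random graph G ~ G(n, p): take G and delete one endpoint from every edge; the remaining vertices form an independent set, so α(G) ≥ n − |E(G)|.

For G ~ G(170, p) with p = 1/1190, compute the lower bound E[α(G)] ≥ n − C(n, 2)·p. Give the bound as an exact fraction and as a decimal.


E[|E(G)|] = C(170, 2)·p = 14365 · (1/1190) = 169/14.
E[α(G)] ≥ n − E[|E(G)|] = 170 − 169/14 = 2211/14.
Numerically: ≈ 157.92857.
(This is only a lower bound; the true E[α(G)] may be larger.)

E[α(G)] ≥ 2211/14 ≈ 157.92857.


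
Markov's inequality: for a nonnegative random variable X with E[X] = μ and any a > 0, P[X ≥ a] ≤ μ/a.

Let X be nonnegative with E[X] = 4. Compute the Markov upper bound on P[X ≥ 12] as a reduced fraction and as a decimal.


μ = E[X] = 4, a = 12.
Markov: P[X ≥ 12] ≤ μ/a = (4)/12 = 1/3.
Numerically: ≈ 0.33333.
(Since a = 12 > μ = 4.00000, the bound 1/3 is < 1 and informative.)

P[X ≥ 12] ≤ 1/3 ≈ 0.33333.


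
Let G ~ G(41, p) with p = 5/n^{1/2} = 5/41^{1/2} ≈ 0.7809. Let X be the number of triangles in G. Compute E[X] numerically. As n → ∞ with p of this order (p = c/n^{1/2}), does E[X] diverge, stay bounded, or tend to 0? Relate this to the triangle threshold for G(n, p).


Number of potential triangles: C(41, 3) = 10660.
Each occurs with probability p³ ≈ (0.7809)³ ≈ 4.761395e-01.
By linearity: E[X] = C(41, 3)·p³ ≈ 10660 · 4.761395e-01 ≈ 5075.6473.
Since α = 1/2 < 1, p = c/n^{1/2} ≫ 1/n is above the triangle threshold p ~ 1/n. Asymptotically E[X] ~ (c³/6)·n^{3(1−α)} = (5³/6)·n^{1.5} → ∞; triangles are abundant w.h.p.

E[X] ≈ 5075.6473; in regime p = Θ(1/n^{1/2}) E[X] diverges (above the triangle threshold p ~ 1/n).


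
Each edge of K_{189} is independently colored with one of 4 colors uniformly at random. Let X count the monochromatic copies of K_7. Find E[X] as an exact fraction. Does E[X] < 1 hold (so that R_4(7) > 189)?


E[X] = C(189, 7) · 4^{1 − 21} = 1527510868092 · 4^{−20} = 1527510868092/1099511627776.
As a reduced fraction: E[X] = 381877717023/274877906944 ≈ 1.38926.
Is E[X] < 1? NO.
Since E[X] ≥ 1, the first-moment bound is inconclusive at n = 189; it does NOT by itself certify R_4(7) > 189.

E[X] = 381877717023/274877906944 ≈ 1.38926; E[X] ≥ 1; first-moment method inconclusive here.


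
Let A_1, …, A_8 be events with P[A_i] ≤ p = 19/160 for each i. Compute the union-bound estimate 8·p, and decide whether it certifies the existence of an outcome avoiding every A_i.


Union bound: P[∪_{i=1}^{8} A_i] ≤ Σ_i P[A_i] ≤ 8·p = 8·(19/160) = 19/20.
Numerically: 19/20 ≈ 0.950.
Is 19/20 < 1? YES.
Since P[∪ A_i] ≤ 19/20 < 1, the complement has P[∩ A_i^c] ≥ 1 − 19/20 = 1/20 > 0, so some outcome avoids every A_i.

8·p = 19/20 ≈ 0.950; existence CERTIFIED by the union bound.


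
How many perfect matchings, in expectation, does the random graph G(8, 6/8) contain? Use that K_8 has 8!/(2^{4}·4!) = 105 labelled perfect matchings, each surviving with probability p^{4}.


K_8 has 8!/(2^{4}·4!) = 105 labelled perfect matchings.
For each such perfect matching H, let X_H = 1 if all 4 edges of H are present in G. Then P[X_H = 1] = p^{4} = (3/4)^{4} = 81/256.
By linearity of expectation: E[X] = Σ_H E[X_H] = 105 · p^{4} = 105 · 81/256 = 8505/256.
Numerically: E[X] ≈ 33.2.

E[X] = 105 · (3/4)^{4} = 8505/256 ≈ 33.2.


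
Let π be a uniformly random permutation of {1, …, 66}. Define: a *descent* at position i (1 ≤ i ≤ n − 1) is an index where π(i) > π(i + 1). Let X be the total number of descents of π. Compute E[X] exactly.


Write X = Σ X_I over i = 1, …, 65, with X_I the indicator of one descent.
There are 65 indicators.
For each fixed i, the pair (π(i), π(i+1)) is a uniformly random ordered pair of distinct values from {1, …, 66}; by symmetry P[π(i) > π(i+1)] = 1/2.
By linearity: E[X] = 65 · (1/2) = (66 − 1) · (1/2) = 65/2 ≈ 32.500000.

E[X] = 65/2 = 32.500000.


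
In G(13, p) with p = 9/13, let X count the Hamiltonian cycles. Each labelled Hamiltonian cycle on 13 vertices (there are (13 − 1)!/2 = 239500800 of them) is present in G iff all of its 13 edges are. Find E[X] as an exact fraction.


K_13 has (13 − 1)!/2 = 239500800 labelled Hamiltonian cycles.
For each such Hamiltonian cycle H, let X_H = 1 if all 13 edges of H are present in G. Then P[X_H = 1] = p^{13} = (9/13)^{13} = 2541865828329/302875106592253.
Summing the indicators: E[X] = Σ_H E[X_H] = 239500800 · p^{13} = 239500800 · 2541865828329/302875106592253 = 608778899377458163200/302875106592253.
Numerically: E[X] ≈ 2.01e+06.

E[X] = 239500800 · (9/13)^{13} = 608778899377458163200/302875106592253 ≈ 2.01e+06.


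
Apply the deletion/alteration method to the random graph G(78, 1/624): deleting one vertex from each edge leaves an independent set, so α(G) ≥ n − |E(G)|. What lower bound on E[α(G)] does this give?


E[|E(G)|] = C(78, 2)·p = 3003 · (1/624) = 77/16.
E[α(G)] ≥ n − E[|E(G)|] = 78 − 77/16 = 1171/16.
Numerically: ≈ 73.188.
(This is only a lower bound; the true E[α(G)] may be larger.)

E[α(G)] ≥ 1171/16 ≈ 73.188.


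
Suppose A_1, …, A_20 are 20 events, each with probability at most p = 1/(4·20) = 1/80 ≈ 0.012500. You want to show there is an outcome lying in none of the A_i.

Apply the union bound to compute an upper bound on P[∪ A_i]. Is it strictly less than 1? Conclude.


Union bound: P[∪_{i=1}^{20} A_i] ≤ Σ_i P[A_i] ≤ 20·p = 20·(1/80) = 1/4.
Numerically: 1/4 ≈ 0.250000.
Is 1/4 < 1? YES.
Since P[∪ A_i] ≤ 1/4 < 1, the complement has P[∩ A_i^c] ≥ 1 − 1/4 = 3/4 > 0, so some outcome avoids every A_i.

20·p = 1/4 ≈ 0.250000; existence CERTIFIED by the union bound.


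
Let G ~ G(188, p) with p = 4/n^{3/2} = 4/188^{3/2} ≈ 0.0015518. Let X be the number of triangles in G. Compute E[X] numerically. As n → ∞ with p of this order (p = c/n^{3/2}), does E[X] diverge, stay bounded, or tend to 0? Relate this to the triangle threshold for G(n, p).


Number of potential triangles: C(188, 3) = 1089836.
Each occurs with probability p³ ≈ (0.0015518)³ ≈ 3.7365401e-09.
By linearity: E[X] = C(188, 3)·p³ ≈ 1089836 · 3.7365401e-09 ≈ 0.00407.
Since α = 3/2 > 1, p = c/n^{3/2} = o(1/n) is below the triangle threshold p ~ 1/n. Asymptotically E[X] ~ (c³/6)·n^{3(1−α)} = (4³/6)·n^{-1.5} → 0, so by Markov's inequality G has no triangles w.h.p.

E[X] ≈ 0.00407; in regime p = Θ(1/n^{3/2}) E[X] tends to 0 (below the triangle threshold p ~ 1/n).


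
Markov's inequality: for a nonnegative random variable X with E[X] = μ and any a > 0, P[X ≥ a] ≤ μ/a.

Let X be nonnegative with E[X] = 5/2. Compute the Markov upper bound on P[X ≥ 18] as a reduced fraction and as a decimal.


μ = E[X] = 5/2, a = 18.
Markov: P[X ≥ 18] ≤ μ/a = (5/2)/18 = 5/36.
Numerically: ≈ 0.138889.
(Since a = 18 > μ = 2.500000, the bound 5/36 is < 1 and informative.)

P[X ≥ 18] ≤ 5/36 ≈ 0.138889.


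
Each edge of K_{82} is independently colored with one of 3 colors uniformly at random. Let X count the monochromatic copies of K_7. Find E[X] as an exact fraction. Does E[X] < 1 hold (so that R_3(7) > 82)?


E[X] = C(82, 7) · 3^{1 − 21} = 3801756816 · 3^{−20} = 3801756816/3486784401.
As a reduced fraction: E[X] = 140805808/129140163 ≈ 1.09033.
Is E[X] < 1? NO.
Since E[X] ≥ 1, the first-moment bound is inconclusive at n = 82; it does NOT by itself certify R_3(7) > 82.

E[X] = 140805808/129140163 ≈ 1.09033; E[X] ≥ 1; first-moment method inconclusive here.


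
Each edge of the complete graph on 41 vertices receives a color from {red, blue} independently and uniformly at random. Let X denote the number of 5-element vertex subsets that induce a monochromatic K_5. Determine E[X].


Let X = Σ_S X_S over the C(41, 5) = 749398 subsets S of size 5, where X_S = 1 if the K_5 on S is monochromatic.
For a fixed S, the K_5 on S has C(5, 2) = 10 edges. P[all 10 edges red] = (1/2)^10, and likewise for blue, so P[monochromatic] = 2·(1/2)^10 = 2^{1 − 10} = 1/512.
By linearity of expectation: E[X] = C(41, 5) · 2^{1 − 10} = 749398 · 1/512 = 374699/256.
Numerically: E[X] ≈ 1463.6680.

E[X] = C(41,5)·2^(1−C(5,2)) = 374699/256 ≈ 1463.6680.


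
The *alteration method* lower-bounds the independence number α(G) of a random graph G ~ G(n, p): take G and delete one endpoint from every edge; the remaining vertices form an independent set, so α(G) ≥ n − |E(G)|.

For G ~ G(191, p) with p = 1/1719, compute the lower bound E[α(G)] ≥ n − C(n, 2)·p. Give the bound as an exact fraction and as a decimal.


E[|E(G)|] = C(191, 2)·p = 18145 · (1/1719) = 95/9.
E[α(G)] ≥ n − E[|E(G)|] = 191 − 95/9 = 1624/9.
Numerically: ≈ 180.444444.
(This is only a lower bound; the true E[α(G)] may be larger.)

E[α(G)] ≥ 1624/9 ≈ 180.444444.


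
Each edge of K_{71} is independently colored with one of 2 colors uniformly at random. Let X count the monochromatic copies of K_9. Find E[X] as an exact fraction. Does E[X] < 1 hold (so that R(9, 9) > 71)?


E[X] = C(71, 9) · 2^{1 − 36} = 74473879480 · 2^{−35} = 74473879480/34359738368.
As a reduced fraction: E[X] = 9309234935/4294967296 ≈ 2.1675.
Is E[X] < 1? NO.
Since E[X] ≥ 1, the first-moment bound is inconclusive at n = 71; it does NOT by itself certify R(9, 9) > 71.

E[X] = 9309234935/4294967296 ≈ 2.1675; E[X] ≥ 1; first-moment method inconclusive here.


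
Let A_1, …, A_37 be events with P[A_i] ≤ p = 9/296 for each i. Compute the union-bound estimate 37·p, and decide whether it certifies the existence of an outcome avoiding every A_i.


Union bound: P[∪_{i=1}^{37} A_i] ≤ Σ_i P[A_i] ≤ 37·p = 37·(9/296) = 9/8.
Numerically: 9/8 ≈ 1.12500.
Is 9/8 < 1? NO.
Since the bound 9/8 is ≥ 1, the union bound is uninformative here; it does NOT by itself certify existence.

37·p = 9/8 ≈ 1.12500; existence NOT certified by the union bound.


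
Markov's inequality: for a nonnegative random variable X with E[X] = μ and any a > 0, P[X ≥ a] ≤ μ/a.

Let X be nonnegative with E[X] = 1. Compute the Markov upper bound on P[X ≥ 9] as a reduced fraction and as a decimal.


μ = E[X] = 1, a = 9.
Markov: P[X ≥ 9] ≤ μ/a = (1)/9 = 1/9.
Numerically: ≈ 0.111111.
(Since a = 9 > μ = 1.000000, the bound 1/9 is < 1 and informative.)

P[X ≥ 9] ≤ 1/9 ≈ 0.111111.


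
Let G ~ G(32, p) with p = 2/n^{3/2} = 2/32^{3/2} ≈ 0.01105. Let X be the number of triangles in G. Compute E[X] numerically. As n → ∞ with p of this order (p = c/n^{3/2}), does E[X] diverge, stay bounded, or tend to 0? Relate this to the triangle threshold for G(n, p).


Number of potential triangles: C(32, 3) = 4960.
Each occurs with probability p³ ≈ (0.01105)³ ≈ 1.348699e-06.
By linearity: E[X] = C(32, 3)·p³ ≈ 4960 · 1.348699e-06 ≈ 0.0067.
Since α = 3/2 > 1, p = c/n^{3/2} = o(1/n) is below the triangle threshold p ~ 1/n. Asymptotically E[X] ~ (c³/6)·n^{3(1−α)} = (2³/6)·n^{-1.5} → 0, so by Markov's inequality G has no triangles w.h.p.

E[X] ≈ 0.0067; in regime p = Θ(1/n^{3/2}) E[X] tends to 0 (below the triangle threshold p ~ 1/n).


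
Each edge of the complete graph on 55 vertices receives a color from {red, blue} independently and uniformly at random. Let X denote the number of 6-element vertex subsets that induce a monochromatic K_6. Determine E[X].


Let X = Σ_S X_S over the C(55, 6) = 28989675 subsets S of size 6, where X_S = 1 if the K_6 on S is monochromatic.
For a fixed S, the K_6 on S has C(6, 2) = 15 edges. P[all 15 edges red] = (1/2)^15, and likewise for blue, so P[monochromatic] = 2·(1/2)^15 = 2^{1 − 15} = 1/16384.
By linearity of expectation: E[X] = C(55, 6) · 2^{1 − 15} = 28989675 · 1/16384 = 28989675/16384.
Numerically: E[X] ≈ 1769.3893.

E[X] = C(55,6)·2^(1−C(6,2)) = 28989675/16384 ≈ 1769.3893.


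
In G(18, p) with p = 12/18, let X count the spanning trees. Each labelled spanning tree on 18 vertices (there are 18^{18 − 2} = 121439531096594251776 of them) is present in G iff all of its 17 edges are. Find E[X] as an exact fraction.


K_18 has 18^{18 − 2} = 121439531096594251776 labelled spanning trees.
For each such spanning tree H, let X_H = 1 if all 17 edges of H are present in G. Then P[X_H = 1] = p^{17} = (2/3)^{17} = 131072/129140163.
By linearity: E[X] = Σ_H E[X_H] = 121439531096594251776 · p^{17} = 121439531096594251776 · 131072/129140163 = 123256172596690944.
Numerically: E[X] ≈ 1.23256e+17.

E[X] = 121439531096594251776 · (2/3)^{17} = 123256172596690944 ≈ 1.23256e+17.


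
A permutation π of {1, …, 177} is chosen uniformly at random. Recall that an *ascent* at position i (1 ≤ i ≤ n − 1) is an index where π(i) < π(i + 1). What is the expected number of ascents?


Write X = Σ X_I over i = 1, …, 176, with X_I the indicator of one ascent.
There are 176 indicators.
For each fixed i, the pair (π(i), π(i+1)) is a uniformly random ordered pair of distinct values from {1, …, 177}; by symmetry P[π(i) < π(i+1)] = 1/2.
By linearity: E[X] = 176 · (1/2) = (177 − 1) · (1/2) = 88 ≈ 88.00000.

E[X] = 88 = 88.00000.


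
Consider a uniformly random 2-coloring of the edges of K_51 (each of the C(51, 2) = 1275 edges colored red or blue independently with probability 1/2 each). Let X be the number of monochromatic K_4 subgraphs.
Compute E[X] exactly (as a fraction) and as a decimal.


Let X = Σ_S X_S over the C(51, 4) = 249900 subsets S of size 4, where X_S = 1 if the K_4 on S is monochromatic.
For a fixed S, the K_4 on S has C(4, 2) = 6 edges. P[all 6 edges red] = (1/2)^6, and likewise for blue, so P[monochromatic] = 2·(1/2)^6 = 2^{1 − 6} = 1/32.
By linearity: E[X] = C(51, 4) · 2^{1 − 6} = 249900 · 1/32 = 62475/8.
Numerically: E[X] ≈ 7809.375.

E[X] = C(51,4)·2^(1−C(4,2)) = 62475/8 ≈ 7809.375.


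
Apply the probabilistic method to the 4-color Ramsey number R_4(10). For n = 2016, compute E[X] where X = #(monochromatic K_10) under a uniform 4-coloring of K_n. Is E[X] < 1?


E[X] = C(2016, 10) · 4^{1 − 45} = 298835995845288230309989008 · 4^{−44} = 298835995845288230309989008/309485009821345068724781056.
As a reduced fraction: E[X] = 18677249740330514394374313/19342813113834066795298816 ≈ 0.9656.
Is E[X] < 1? YES.
Since E[X] < 1, there exists a 4-coloring of K_{2016} with no monochromatic K_10; hence R_4(10) > 2016.

E[X] = 18677249740330514394374313/19342813113834066795298816 ≈ 0.9656; E[X] < 1, so R_4(10) > 2016.


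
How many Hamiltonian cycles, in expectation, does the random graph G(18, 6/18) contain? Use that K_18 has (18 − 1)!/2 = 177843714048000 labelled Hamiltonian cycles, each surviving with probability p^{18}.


K_18 has (18 − 1)!/2 = 177843714048000 labelled Hamiltonian cycles.
For each such Hamiltonian cycle H, let X_H = 1 if all 18 edges of H are present in G. Then P[X_H = 1] = p^{18} = (1/3)^{18} = 1/387420489.
By linearity of expectation: E[X] = Σ_H E[X_H] = 177843714048000 · p^{18} = 177843714048000 · 1/387420489 = 243955712000/531441.
Numerically: E[X] ≈ 4.59e+05.

E[X] = 177843714048000 · (1/3)^{18} = 243955712000/531441 ≈ 4.59e+05.


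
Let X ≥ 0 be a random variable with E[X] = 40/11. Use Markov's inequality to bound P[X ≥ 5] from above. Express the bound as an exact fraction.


μ = E[X] = 40/11, a = 5.
Markov: P[X ≥ 5] ≤ μ/a = (40/11)/5 = 8/11.
Numerically: ≈ 0.727.
(Since a = 5 > μ = 3.636, the bound 8/11 is < 1 and informative.)

P[X ≥ 5] ≤ 8/11 ≈ 0.727.


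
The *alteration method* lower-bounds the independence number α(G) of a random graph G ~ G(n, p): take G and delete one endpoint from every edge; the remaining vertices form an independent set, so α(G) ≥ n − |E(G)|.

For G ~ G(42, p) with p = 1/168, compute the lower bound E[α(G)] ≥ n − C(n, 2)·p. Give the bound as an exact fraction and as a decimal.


E[|E(G)|] = C(42, 2)·p = 861 · (1/168) = 41/8.
E[α(G)] ≥ n − E[|E(G)|] = 42 − 41/8 = 295/8.
Numerically: ≈ 36.875000.
(This is only a lower bound; the true E[α(G)] may be larger.)

E[α(G)] ≥ 295/8 ≈ 36.875000.


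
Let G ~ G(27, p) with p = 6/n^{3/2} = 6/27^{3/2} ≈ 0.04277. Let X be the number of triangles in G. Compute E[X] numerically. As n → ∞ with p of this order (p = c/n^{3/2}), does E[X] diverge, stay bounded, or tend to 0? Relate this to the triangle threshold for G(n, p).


Number of potential triangles: C(27, 3) = 2925.
Each occurs with probability p³ ≈ (0.04277)³ ≈ 7.821982e-05.
By linearity: E[X] = C(27, 3)·p³ ≈ 2925 · 7.821982e-05 ≈ 0.2288.
Since α = 3/2 > 1, p = c/n^{3/2} = o(1/n) is below the triangle threshold p ~ 1/n. Asymptotically E[X] ~ (c³/6)·n^{3(1−α)} = (6³/6)·n^{-1.5} → 0, so by Markov's inequality G has no triangles w.h.p.

E[X] ≈ 0.2288; in regime p = Θ(1/n^{3/2}) E[X] tends to 0 (below the triangle threshold p ~ 1/n).


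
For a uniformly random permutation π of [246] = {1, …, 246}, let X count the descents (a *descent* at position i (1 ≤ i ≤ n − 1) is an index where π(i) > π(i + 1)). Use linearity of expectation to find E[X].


Write X = Σ X_I over i = 1, …, 245, with X_I the indicator of one descent.
There are 245 indicators.
For each fixed i, the pair (π(i), π(i+1)) is a uniformly random ordered pair of distinct values from {1, …, 246}; by symmetry P[π(i) > π(i+1)] = 1/2.
By linearity: E[X] = 245 · (1/2) = (246 − 1) · (1/2) = 245/2 ≈ 122.500.

E[X] = 245/2 = 122.500.


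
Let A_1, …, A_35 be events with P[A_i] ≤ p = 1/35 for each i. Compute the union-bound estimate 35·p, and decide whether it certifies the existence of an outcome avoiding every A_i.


Union bound: P[∪_{i=1}^{35} A_i] ≤ Σ_i P[A_i] ≤ 35·p = 35·(1/35) = 1.
Numerically: 1 ≈ 1.0000.
Is 1 < 1? NO.
Since the bound 1 is ≥ 1, the union bound is uninformative here; it does NOT by itself certify existence.

35·p = 1 ≈ 1.0000; existence NOT certified by the union bound.


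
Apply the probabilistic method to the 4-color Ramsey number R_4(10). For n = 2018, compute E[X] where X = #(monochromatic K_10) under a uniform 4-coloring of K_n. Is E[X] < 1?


E[X] = C(2018, 10) · 4^{1 − 45} = 301820606687612220663963508 · 4^{−44} = 301820606687612220663963508/309485009821345068724781056.
As a reduced fraction: E[X] = 75455151671903055165990877/77371252455336267181195264 ≈ 0.975235.
Is E[X] < 1? YES.
Since E[X] < 1, there exists a 4-coloring of K_{2018} with no monochromatic K_10; hence R_4(10) > 2018.

E[X] = 75455151671903055165990877/77371252455336267181195264 ≈ 0.975235; E[X] < 1, so R_4(10) > 2018.


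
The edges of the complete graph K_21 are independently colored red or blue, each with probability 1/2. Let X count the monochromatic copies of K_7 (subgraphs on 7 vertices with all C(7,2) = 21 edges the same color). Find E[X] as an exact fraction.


Let X = Σ_S X_S over the C(21, 7) = 116280 subsets S of size 7, where X_S = 1 if the K_7 on S is monochromatic.
For a fixed S, the K_7 on S has C(7, 2) = 21 edges. P[all 21 edges red] = (1/2)^21, and likewise for blue, so P[monochromatic] = 2·(1/2)^21 = 2^{1 − 21} = 1/1048576.
By linearity of expectation: E[X] = C(21, 7) · 2^{1 − 21} = 116280 · 1/1048576 = 14535/131072.
Numerically: E[X] ≈ 0.11089.

E[X] = C(21,7)·2^(1−C(7,2)) = 14535/131072 ≈ 0.11089.


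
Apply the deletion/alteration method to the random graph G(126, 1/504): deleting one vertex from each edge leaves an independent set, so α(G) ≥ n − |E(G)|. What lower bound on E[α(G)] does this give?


E[|E(G)|] = C(126, 2)·p = 7875 · (1/504) = 125/8.
E[α(G)] ≥ n − E[|E(G)|] = 126 − 125/8 = 883/8.
Numerically: ≈ 110.3750.
(This is only a lower bound; the true E[α(G)] may be larger.)

E[α(G)] ≥ 883/8 ≈ 110.3750.


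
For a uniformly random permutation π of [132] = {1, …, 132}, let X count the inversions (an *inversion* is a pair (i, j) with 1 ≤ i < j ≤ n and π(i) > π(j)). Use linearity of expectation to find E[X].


Write X = Σ X_I over the C(132, 2) = 8646 pairs i < j, with X_I the indicator of one inversion.
There are 8646 indicators.
For each fixed pair i < j, the values π(i) and π(j) are two distinct elements of {1, …, 132} in uniformly random order; by symmetry P[π(i) > π(j)] = 1/2.
By linearity: E[X] = 8646 · (1/2) = C(132, 2) · (1/2) = 8646/2 = 4323 ≈ 4323.000000.

E[X] = 4323 = 4323.000000.


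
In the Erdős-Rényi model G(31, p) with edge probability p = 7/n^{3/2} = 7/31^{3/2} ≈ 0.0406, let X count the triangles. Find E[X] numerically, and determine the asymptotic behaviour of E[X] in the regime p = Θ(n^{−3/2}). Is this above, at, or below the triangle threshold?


Number of potential triangles: C(31, 3) = 4495.
Each occurs with probability p³ ≈ (0.0406)³ ≈ 6.67062e-05.
By linearity: E[X] = C(31, 3)·p³ ≈ 4495 · 6.67062e-05 ≈ 0.300.
Since α = 3/2 > 1, p = c/n^{3/2} = o(1/n) is below the triangle threshold p ~ 1/n. Asymptotically E[X] ~ (c³/6)·n^{3(1−α)} = (7³/6)·n^{-1.5} → 0, so by Markov's inequality G has no triangles w.h.p.

E[X] ≈ 0.300; in regime p = Θ(1/n^{3/2}) E[X] tends to 0 (below the triangle threshold p ~ 1/n).


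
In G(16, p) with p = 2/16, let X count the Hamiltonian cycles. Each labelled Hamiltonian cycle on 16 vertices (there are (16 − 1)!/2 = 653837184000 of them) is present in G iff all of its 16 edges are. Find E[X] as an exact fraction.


K_16 has (16 − 1)!/2 = 653837184000 labelled Hamiltonian cycles.
For each such Hamiltonian cycle H, let X_H = 1 if all 16 edges of H are present in G. Then P[X_H = 1] = p^{16} = (1/8)^{16} = 1/281474976710656.
Summing the indicators: E[X] = Σ_H E[X_H] = 653837184000 · p^{16} = 653837184000 · 1/281474976710656 = 638512875/274877906944.
Numerically: E[X] ≈ 0.0023229.

E[X] = 653837184000 · (1/8)^{16} = 638512875/274877906944 ≈ 0.0023229.


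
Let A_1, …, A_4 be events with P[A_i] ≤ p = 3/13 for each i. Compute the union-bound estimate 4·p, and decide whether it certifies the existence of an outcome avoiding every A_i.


Union bound: P[∪_{i=1}^{4} A_i] ≤ Σ_i P[A_i] ≤ 4·p = 4·(3/13) = 12/13.
Numerically: 12/13 ≈ 0.923.
Is 12/13 < 1? YES.
Since P[∪ A_i] ≤ 12/13 < 1, the complement has P[∩ A_i^c] ≥ 1 − 12/13 = 1/13 > 0, so some outcome avoids every A_i.

4·p = 12/13 ≈ 0.923; existence CERTIFIED by the union bound.


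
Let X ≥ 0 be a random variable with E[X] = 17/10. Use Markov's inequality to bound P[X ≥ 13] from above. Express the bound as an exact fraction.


μ = E[X] = 17/10, a = 13.
Markov: P[X ≥ 13] ≤ μ/a = (17/10)/13 = 17/130.
Numerically: ≈ 0.1308.
(Since a = 13 > μ = 1.7000, the bound 17/130 is < 1 and informative.)

P[X ≥ 13] ≤ 17/130 ≈ 0.1308.


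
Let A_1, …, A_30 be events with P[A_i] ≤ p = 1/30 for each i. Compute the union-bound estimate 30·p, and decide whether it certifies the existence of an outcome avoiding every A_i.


Union bound: P[∪_{i=1}^{30} A_i] ≤ Σ_i P[A_i] ≤ 30·p = 30·(1/30) = 1.
Numerically: 1 ≈ 1.000.
Is 1 < 1? NO.
Since the bound 1 is ≥ 1, the union bound is uninformative here; it does NOT by itself certify existence.

30·p = 1 ≈ 1.000; existence NOT certified by the union bound.


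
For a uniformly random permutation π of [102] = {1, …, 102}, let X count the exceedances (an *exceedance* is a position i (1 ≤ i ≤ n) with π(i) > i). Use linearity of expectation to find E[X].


Write X = Σ_{i=1}^{102} X_i, where X_i = 1_{π(i) > i}.
For each fixed i, π(i) is uniform over {1, …, 102} (marginal of a uniform permutation), so P[π(i) > i] = (n − i)/n. Summing: Σ_{i=1}^{102} (n − i)/n = (0 + 1 + … + 101)/102 = 102(102 − 1)/(2·102) = (102 − 1)/2.
Hence E[X] = Σ_{i=1}^{102} (102 − i)/102 = 101/2 ≈ 50.5000.

E[X] = 101/2 = 50.5000.


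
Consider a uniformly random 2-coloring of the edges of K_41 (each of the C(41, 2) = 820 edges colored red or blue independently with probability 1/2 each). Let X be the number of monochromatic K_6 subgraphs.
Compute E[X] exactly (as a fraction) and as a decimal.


Let X = Σ_S X_S over the C(41, 6) = 4496388 subsets S of size 6, where X_S = 1 if the K_6 on S is monochromatic.
For a fixed S, the K_6 on S has C(6, 2) = 15 edges. P[all 15 edges red] = (1/2)^15, and likewise for blue, so P[monochromatic] = 2·(1/2)^15 = 2^{1 − 15} = 1/16384.
By linearity: E[X] = C(41, 6) · 2^{1 − 15} = 4496388 · 1/16384 = 1124097/4096.
Numerically: E[X] ≈ 274.438.

E[X] = C(41,6)·2^(1−C(6,2)) = 1124097/4096 ≈ 274.438.


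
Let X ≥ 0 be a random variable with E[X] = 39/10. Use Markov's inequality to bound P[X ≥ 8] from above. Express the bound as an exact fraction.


μ = E[X] = 39/10, a = 8.
Markov: P[X ≥ 8] ≤ μ/a = (39/10)/8 = 39/80.
Numerically: ≈ 0.487500.
(Since a = 8 > μ = 3.900000, the bound 39/80 is < 1 and informative.)

P[X ≥ 8] ≤ 39/80 ≈ 0.487500.


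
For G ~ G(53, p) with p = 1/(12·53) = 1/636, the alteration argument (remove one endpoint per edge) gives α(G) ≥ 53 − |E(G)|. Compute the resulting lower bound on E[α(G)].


E[|E(G)|] = C(53, 2)·p = 1378 · (1/636) = 13/6.
E[α(G)] ≥ n − E[|E(G)|] = 53 − 13/6 = 305/6.
Numerically: ≈ 50.833333.
(This is only a lower bound; the true E[α(G)] may be larger.)

E[α(G)] ≥ 305/6 ≈ 50.833333.


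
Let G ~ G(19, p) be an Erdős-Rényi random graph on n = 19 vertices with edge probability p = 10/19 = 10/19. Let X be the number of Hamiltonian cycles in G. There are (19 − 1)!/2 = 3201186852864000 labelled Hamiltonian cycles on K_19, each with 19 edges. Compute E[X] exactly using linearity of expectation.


K_19 has (19 − 1)!/2 = 3201186852864000 labelled Hamiltonian cycles.
For each such Hamiltonian cycle H, let X_H = 1 if all 19 edges of H are present in G. Then P[X_H = 1] = p^{19} = (10/19)^{19} = 10000000000000000000/1978419655660313589123979.
By linearity: E[X] = Σ_H E[X_H] = 3201186852864000 · p^{19} = 3201186852864000 · 10000000000000000000/1978419655660313589123979 = 32011868528640000000000000000000000/1978419655660313589123979.
Numerically: E[X] ≈ 1.61805e+10.

E[X] = 3201186852864000 · (10/19)^{19} = 32011868528640000000000000000000000/1978419655660313589123979 ≈ 1.61805e+10.
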